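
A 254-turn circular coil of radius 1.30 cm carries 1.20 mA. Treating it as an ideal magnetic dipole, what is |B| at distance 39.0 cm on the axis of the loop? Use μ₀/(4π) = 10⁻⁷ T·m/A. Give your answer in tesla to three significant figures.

B ≈ 5.46×10⁻¹⁰ T

m = NIA = NIπa² = 254·(0.00120)·π·(0.0130)² = 1.618×10⁻⁴ A·m².
On axis B = (μ₀/4π)·2m/r³.
B = 2·(10⁻⁷)·(1.618×10⁻⁴) / (0.390)³ = 5.455×10⁻¹⁰ T.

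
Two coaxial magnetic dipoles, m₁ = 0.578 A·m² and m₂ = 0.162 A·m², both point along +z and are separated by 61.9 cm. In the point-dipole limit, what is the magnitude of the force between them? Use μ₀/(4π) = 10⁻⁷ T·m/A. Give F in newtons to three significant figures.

On-axis B of dipole 1: B = (μ₀/4π)·2m₁/r³. Force on dipole 2: F = m₂·dB/dr.
dB/dr = −(μ₀/4π)·6m₁/r⁴, so |F| = (μ₀/4π)·6m₁m₂/r⁴.
F = 6(10⁻⁷)(0.578)(0.162)/(0.619)⁴ = 3.827×10⁻⁷ N.

F ≈ 3.83×10⁻⁷ N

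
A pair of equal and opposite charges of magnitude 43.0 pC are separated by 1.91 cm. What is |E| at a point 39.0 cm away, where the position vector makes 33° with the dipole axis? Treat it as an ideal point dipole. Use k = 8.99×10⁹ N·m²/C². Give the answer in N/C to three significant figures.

E ≈ 0.220 N/C

Dipole moment p = qd = (4.30×10⁻¹¹ C)(0.0191 m) = 8.213×10⁻¹³ C·m.
At angle θ the dipole field magnitude is E = (kp/r³)·√(1 + 3cos²θ).
kp/r³ = (8.99×10⁹)(8.213×10⁻¹³) / (0.390)³ = 0.1245 N/C.
√(1 + 3cos²33°) = √(1 + 3·0.7034) = √3.1101 ≈ 1.7635.
E ≈ 0.1245 × 1.764 = 0.2195 N/C.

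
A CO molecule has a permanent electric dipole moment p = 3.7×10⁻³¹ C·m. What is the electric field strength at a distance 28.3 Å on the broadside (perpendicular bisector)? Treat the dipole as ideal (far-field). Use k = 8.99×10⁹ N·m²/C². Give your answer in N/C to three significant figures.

E ≈ 1.47×10⁵ N/C

On the perpendicular bisector E = kp/r³ (half the axial value at the same distance).
E = (8.99×10⁹)(3.70×10⁻³¹) / (2.83×10⁻⁹)³ = 1.468×10⁵ N/C.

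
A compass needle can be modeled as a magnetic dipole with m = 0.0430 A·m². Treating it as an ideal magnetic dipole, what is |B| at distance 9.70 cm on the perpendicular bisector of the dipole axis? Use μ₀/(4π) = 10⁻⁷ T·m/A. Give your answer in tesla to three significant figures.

B ≈ 4.71×10⁻⁶ T

In the equatorial plane B = (μ₀/4π)·m/r³ (half the axial value).
B = (10⁻⁷)·(0.0430) / (0.0970)³ = 4.711×10⁻⁶ T.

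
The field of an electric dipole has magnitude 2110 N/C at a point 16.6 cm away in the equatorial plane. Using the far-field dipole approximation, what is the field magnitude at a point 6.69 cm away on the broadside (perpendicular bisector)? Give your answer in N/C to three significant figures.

E ≈ 3.22×10⁴ N/C

Dipole fields scale as 1/r³ in the far field; the geometry is the same at both points.
E₂ = E₁ · (r₁/r₂)³ = 2110 · (16.6/6.69)³.
(r₁/r₂)³ = (2.481)³ = 15.28.
E₂ ≈ 3.224×10⁴ N/C.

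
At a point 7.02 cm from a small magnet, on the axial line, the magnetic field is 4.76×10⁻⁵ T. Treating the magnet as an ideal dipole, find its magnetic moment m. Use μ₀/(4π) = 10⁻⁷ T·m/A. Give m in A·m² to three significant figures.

On axis B = (μ₀/4π)·2m/r³, so m = Br³·4π/(μ₀·2).
m = (4.76×10⁻⁵)·(0.0702)³ / (2·10⁻⁷) = 0.08234 A·m².

m ≈ 0.0823 A·m²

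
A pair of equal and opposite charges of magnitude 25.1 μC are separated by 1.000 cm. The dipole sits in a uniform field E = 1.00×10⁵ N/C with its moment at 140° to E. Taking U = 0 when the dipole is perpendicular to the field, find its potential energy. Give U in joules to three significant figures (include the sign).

U ≈ 0.0192 J

Dipole moment p = qd = (2.51×10⁻⁵ C)(0.0100 m) = 2.51×10⁻⁷ C·m.
U = −p·E = −pE cosθ.
U = −(2.51×10⁻⁷)(1.00×10⁵)·cos140° = 0.01923 J.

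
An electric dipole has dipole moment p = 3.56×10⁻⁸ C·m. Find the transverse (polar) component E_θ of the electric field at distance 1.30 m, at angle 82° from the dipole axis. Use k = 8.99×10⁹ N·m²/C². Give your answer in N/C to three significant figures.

For a dipole, E_θ = (kp sinθ)/r³.
kp/r³ = (8.99×10⁹)(3.56×10⁻⁸)/(1.30)³ = 145.7 N/C.
E_θ = 145.7·sin82° = 144.3 N/C.

E_θ ≈ 144 N/C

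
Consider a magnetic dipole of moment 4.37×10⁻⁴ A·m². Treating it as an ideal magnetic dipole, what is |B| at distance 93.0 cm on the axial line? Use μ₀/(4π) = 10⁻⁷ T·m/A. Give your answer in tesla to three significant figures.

B ≈ 1.09×10⁻¹⁰ T

On axis B = (μ₀/4π)·2m/r³.
B = 2·(10⁻⁷)·(4.37×10⁻⁴) / (0.930)³ = 1.087×10⁻¹⁰ T.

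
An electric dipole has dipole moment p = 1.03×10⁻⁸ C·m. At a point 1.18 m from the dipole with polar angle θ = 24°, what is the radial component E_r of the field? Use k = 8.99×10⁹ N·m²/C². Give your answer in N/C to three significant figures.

E_r ≈ 103 N/C

For a dipole, E_r = (2kp cosθ)/r³.
kp/r³ = (8.99×10⁹)(1.03×10⁻⁸)/(1.18)³ = 56.36 N/C.
E_r = 2·56.36·cos24° = 103.0 N/C.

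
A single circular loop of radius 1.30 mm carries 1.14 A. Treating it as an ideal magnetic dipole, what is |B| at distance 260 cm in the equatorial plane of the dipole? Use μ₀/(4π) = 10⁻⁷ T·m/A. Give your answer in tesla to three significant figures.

B ≈ 3.44×10⁻¹⁴ T

Magnetic moment m = IA = Iπa² = (1.14)·π·(0.00130)² = 6.053×10⁻⁶ A·m².
In the equatorial plane B = (μ₀/4π)·m/r³ (half the axial value).
B = (10⁻⁷)·(6.053×10⁻⁶) / (2.60)³ = 3.444×10⁻¹⁴ T.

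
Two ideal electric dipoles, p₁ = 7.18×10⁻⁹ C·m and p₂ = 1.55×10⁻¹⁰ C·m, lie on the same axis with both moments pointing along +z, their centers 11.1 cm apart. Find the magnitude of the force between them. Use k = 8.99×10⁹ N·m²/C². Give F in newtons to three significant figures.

On-axis field of dipole 1 at distance r: E = 2kp₁/r³. Force on dipole 2 is F = p₂·dE/dr (gradient along axis).
dE/dr = −6kp₁/r⁴, so |F| = 6kp₁p₂/r⁴ (attractive for aligned moments).
F = 6(8.99×10⁹)(7.18×10⁻⁹)(1.55×10⁻¹⁰)/(0.111)⁴ = 3.954×10⁻⁴ N.

F ≈ 3.95×10⁻⁴ N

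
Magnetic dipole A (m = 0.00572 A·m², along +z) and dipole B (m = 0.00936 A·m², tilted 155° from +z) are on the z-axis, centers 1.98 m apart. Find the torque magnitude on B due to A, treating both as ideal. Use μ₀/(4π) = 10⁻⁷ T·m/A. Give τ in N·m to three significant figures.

Dipole B is on the axis of dipole A, so B₁ there is axial: B₁ = (μ₀/4π)·2m₁/r³ along +z.
B₁ = 2(10⁻⁷)(0.00572)/(1.98)³ = 1.474×10⁻¹⁰ T.
τ = m₂ B₁ sinθ.
τ = (0.00936)(1.474×10⁻¹⁰)·sin155° = 5.830×10⁻¹³ N·m.

τ ≈ 5.83×10⁻¹³ N·m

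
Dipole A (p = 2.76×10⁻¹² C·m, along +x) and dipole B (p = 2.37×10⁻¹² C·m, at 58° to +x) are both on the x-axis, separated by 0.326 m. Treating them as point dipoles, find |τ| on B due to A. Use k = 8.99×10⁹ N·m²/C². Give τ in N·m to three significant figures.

τ ≈ 2.88×10⁻¹² N·m

The second dipole sits on the axis of the first, so the field there is axial: E₁ = 2kp₁/r³ along +x.
E₁ = 2(8.99×10⁹)(2.76×10⁻¹²)/(0.326)³ = 1.432 N/C.
Torque on the second dipole: τ = p₂ E₁ sinθ.
τ = (2.37×10⁻¹²)(1.432)·sin58° = 2.879×10⁻¹² N·m.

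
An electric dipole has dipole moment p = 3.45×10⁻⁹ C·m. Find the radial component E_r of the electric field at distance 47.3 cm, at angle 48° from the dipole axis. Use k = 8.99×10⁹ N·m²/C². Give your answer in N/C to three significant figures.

For a dipole, E_r = (2kp cosθ)/r³.
kp/r³ = (8.99×10⁹)(3.45×10⁻⁹)/(0.473)³ = 293.1 N/C.
E_r = 2·293.1·cos48° = 392.2 N/C.

E_r ≈ 392 N/C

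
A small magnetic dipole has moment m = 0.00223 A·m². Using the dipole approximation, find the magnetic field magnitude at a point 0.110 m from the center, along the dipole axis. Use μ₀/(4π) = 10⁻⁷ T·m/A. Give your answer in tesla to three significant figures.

On axis B = (μ₀/4π)·2m/r³.
B = 2·(10⁻⁷)·(0.00223) / (0.110)³ = 3.351×10⁻⁷ T.

B ≈ 3.35×10⁻⁷ T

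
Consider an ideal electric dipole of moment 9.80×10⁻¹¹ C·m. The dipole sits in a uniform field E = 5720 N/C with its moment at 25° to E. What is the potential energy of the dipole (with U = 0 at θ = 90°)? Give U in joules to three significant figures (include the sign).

U = −p·E = −pE cosθ.
U = −(9.80×10⁻¹¹)(5720)·cos25° = -5.080×10⁻⁷ J.

U ≈ -5.08×10⁻⁷ J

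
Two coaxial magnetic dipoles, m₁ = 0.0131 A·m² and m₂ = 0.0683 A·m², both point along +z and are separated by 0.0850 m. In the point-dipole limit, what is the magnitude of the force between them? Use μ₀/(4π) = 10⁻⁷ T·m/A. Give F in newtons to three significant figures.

F ≈ 1.03×10⁻⁵ N

On-axis B of dipole 1: B = (μ₀/4π)·2m₁/r³. Force on dipole 2: F = m₂·dB/dr.
dB/dr = −(μ₀/4π)·6m₁/r⁴, so |F| = (μ₀/4π)·6m₁m₂/r⁴.
F = 6(10⁻⁷)(0.0131)(0.0683)/(0.0850)⁴ = 1.028×10⁻⁵ N.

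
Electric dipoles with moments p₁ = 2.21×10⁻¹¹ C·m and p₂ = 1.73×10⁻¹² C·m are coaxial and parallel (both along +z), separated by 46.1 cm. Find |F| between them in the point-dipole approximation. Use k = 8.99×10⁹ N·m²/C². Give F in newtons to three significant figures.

On-axis field of dipole 1 at distance r: E = 2kp₁/r³. Force on dipole 2 is F = p₂·dE/dr (gradient along axis).
dE/dr = −6kp₁/r⁴, so |F| = 6kp₁p₂/r⁴ (attractive for aligned moments).
F = 6(8.99×10⁹)(2.21×10⁻¹¹)(1.73×10⁻¹²)/(0.461)⁴ = 4.566×10⁻¹¹ N.

F ≈ 4.57×10⁻¹¹ N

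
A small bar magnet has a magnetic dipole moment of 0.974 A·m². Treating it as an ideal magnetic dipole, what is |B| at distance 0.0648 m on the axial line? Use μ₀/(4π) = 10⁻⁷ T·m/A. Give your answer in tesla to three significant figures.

On axis B = (μ₀/4π)·2m/r³.
B = 2·(10⁻⁷)·(0.974) / (0.0648)³ = 7.159×10⁻⁴ T.

B ≈ 7.16×10⁻⁴ T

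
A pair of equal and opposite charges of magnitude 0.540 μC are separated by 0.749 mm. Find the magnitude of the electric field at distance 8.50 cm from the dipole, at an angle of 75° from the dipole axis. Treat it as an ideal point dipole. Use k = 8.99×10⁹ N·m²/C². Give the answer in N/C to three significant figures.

E ≈ 6490 N/C

Dipole moment p = qd = (5.40×10⁻⁷ C)(7.49×10⁻⁴ m) = 4.045×10⁻¹⁰ C·m.
At angle θ the dipole field magnitude is E = (kp/r³)·√(1 + 3cos²θ).
kp/r³ = (8.99×10⁹)(4.045×10⁻¹⁰) / (0.0850)³ = 5921 N/C.
√(1 + 3cos²75°) = √(1 + 3·0.0670) = √1.2010 ≈ 1.0959.
E ≈ 5921 × 1.096 = 6489 N/C.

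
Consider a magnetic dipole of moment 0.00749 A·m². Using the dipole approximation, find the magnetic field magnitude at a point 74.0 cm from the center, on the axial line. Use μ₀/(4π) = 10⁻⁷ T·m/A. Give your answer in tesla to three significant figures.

On axis B = (μ₀/4π)·2m/r³.
B = 2·(10⁻⁷)·(0.00749) / (0.740)³ = 3.697×10⁻⁹ T.

B ≈ 3.70×10⁻⁹ T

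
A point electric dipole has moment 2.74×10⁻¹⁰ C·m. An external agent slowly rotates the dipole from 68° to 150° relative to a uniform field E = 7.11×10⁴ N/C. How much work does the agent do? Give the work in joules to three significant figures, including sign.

W ≈ 2.42×10⁻⁵ J

W_ext = ΔU = U(θ₂) − U(θ₁) = −pE cosθ₂ − (−pE cosθ₁) = pE(cosθ₁ − cosθ₂).
W = (2.74×10⁻¹⁰)(7.11×10⁴)·(cos68° − cos150°) = (1.948×10⁻⁵)·(+1.2406) = 2.417×10⁻⁵ J.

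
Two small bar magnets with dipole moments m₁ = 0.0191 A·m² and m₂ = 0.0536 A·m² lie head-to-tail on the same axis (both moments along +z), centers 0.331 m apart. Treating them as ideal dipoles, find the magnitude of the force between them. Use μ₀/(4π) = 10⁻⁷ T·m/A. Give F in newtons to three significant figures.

F ≈ 5.12×10⁻⁸ N

On-axis B of dipole 1: B = (μ₀/4π)·2m₁/r³. Force on dipole 2: F = m₂·dB/dr.
dB/dr = −(μ₀/4π)·6m₁/r⁴, so |F| = (μ₀/4π)·6m₁m₂/r⁴.
F = 6(10⁻⁷)(0.0191)(0.0536)/(0.331)⁴ = 5.117×10⁻⁸ N.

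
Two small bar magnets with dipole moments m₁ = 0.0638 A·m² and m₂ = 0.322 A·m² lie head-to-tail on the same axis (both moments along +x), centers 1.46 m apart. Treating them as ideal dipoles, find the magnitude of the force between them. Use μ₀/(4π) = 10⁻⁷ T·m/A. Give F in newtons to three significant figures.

On-axis B of dipole 1: B = (μ₀/4π)·2m₁/r³. Force on dipole 2: F = m₂·dB/dr.
dB/dr = −(μ₀/4π)·6m₁/r⁴, so |F| = (μ₀/4π)·6m₁m₂/r⁴.
F = 6(10⁻⁷)(0.0638)(0.322)/(1.46)⁴ = 2.713×10⁻⁹ N.

F ≈ 2.71×10⁻⁹ N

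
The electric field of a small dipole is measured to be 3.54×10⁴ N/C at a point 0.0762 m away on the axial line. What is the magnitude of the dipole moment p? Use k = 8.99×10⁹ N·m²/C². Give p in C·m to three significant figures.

p ≈ 8.71×10⁻¹⁰ C·m

On axis E = 2kp/r³, so p = Er³/(2k).
p = (3.54×10⁴)·(0.0762)³ / (2·8.99×10⁹) = 8.711×10⁻¹⁰ C·m.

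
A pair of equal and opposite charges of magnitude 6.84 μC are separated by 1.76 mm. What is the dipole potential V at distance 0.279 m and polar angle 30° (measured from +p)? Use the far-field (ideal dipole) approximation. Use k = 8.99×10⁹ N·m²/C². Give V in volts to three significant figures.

Dipole moment p = qd = (6.84×10⁻⁶ C)(0.00176 m) = 1.204×10⁻⁸ C·m.
The dipole potential is V = kp cosθ / r².
V = (8.99×10⁹)(1.204×10⁻⁸)·cos30° / (0.279)² = 1204 V.

V ≈ 1200 V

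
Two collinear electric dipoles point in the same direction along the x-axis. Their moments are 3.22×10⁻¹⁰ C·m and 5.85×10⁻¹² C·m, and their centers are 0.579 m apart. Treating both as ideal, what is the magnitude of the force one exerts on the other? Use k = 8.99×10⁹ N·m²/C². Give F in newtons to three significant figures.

F ≈ 9.04×10⁻¹⁰ N

On-axis field of dipole 1 at distance r: E = 2kp₁/r³. Force on dipole 2 is F = p₂·dE/dr (gradient along axis).
dE/dr = −6kp₁/r⁴, so |F| = 6kp₁p₂/r⁴ (attractive for aligned moments).
F = 6(8.99×10⁹)(3.22×10⁻¹⁰)(5.85×10⁻¹²)/(0.579)⁴ = 9.041×10⁻¹⁰ N.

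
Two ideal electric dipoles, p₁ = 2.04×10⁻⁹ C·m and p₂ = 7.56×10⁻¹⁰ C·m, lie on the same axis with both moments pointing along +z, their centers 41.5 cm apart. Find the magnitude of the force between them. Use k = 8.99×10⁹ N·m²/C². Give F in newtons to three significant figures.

On-axis field of dipole 1 at distance r: E = 2kp₁/r³. Force on dipole 2 is F = p₂·dE/dr (gradient along axis).
dE/dr = −6kp₁/r⁴, so |F| = 6kp₁p₂/r⁴ (attractive for aligned moments).
F = 6(8.99×10⁹)(2.04×10⁻⁹)(7.56×10⁻¹⁰)/(0.415)⁴ = 2.805×10⁻⁶ N.

F ≈ 2.80×10⁻⁶ N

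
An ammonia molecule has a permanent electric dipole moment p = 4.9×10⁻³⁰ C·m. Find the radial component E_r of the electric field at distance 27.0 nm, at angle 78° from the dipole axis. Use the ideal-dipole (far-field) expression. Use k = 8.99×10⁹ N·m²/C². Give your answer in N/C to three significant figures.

For a dipole, E_r = (2kp cosθ)/r³.
kp/r³ = (8.99×10⁹)(4.90×10⁻³⁰)/(2.70×10⁻⁸)³ = 2238 N/C.
E_r = 2·2238·cos78° = 930.6 N/C.

E_r ≈ 931 N/C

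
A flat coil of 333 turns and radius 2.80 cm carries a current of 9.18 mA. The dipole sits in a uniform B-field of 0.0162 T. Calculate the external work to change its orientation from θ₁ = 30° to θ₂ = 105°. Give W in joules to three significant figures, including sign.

m = NIA = NIπa² = 333·(0.00918)·π·(0.0280)² = 0.007529 A·m².
W_ext = ΔU = −mB cosθ₂ + mB cosθ₁ = mB(cosθ₁ − cosθ₂).
W = (0.007529)(0.0162)·(cos30° − cos105°) = (1.220×10⁻⁴)·(+1.1248) = 1.372×10⁻⁴ J.

W ≈ 1.37×10⁻⁴ J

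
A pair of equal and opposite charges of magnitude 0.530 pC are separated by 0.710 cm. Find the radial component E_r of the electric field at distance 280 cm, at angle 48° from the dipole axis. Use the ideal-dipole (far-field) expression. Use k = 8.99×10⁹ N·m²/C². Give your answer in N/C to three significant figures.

E_r ≈ 2.06×10⁻⁶ N/C

Dipole moment p = qd = (5.30×10⁻¹³ C)(0.00710 m) = 3.763×10⁻¹⁵ C·m.
For a dipole, E_r = (2kp cosθ)/r³.
kp/r³ = (8.99×10⁹)(3.763×10⁻¹⁵)/(2.80)³ = 1.541×10⁻⁶ N/C.
E_r = 2·1.541×10⁻⁶·cos48° = 2.062×10⁻⁶ N/C.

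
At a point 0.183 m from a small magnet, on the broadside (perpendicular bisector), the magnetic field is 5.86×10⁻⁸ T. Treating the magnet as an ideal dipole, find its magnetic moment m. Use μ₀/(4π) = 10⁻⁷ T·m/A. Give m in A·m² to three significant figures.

In the equatorial plane B = (μ₀/4π)·m/r³, so m = Br³·4π/(μ₀).
m = (5.86×10⁻⁸)·(0.183)³ / (10⁻⁷) = 0.003591 A·m².

m ≈ 0.00359 A·m²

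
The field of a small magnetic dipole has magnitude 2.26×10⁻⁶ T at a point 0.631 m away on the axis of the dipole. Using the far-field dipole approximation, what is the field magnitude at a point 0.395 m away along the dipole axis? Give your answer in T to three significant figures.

B ≈ 9.21×10⁻⁶ T

Dipole fields scale as 1/r³ in the far field; the geometry is the same at both points.
B₂ = B₁ · (r₁/r₂)³ = 2.26×10⁻⁶ · (0.631/0.395)³.
(r₁/r₂)³ = (1.597)³ = 4.077.
B₂ ≈ 9.213×10⁻⁶ T.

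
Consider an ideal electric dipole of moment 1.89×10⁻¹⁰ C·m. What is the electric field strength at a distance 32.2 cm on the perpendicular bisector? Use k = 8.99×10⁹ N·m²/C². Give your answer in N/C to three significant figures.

On the perpendicular bisector E = kp/r³ (half the axial value at the same distance).
E = (8.99×10⁹)(1.89×10⁻¹⁰) / (0.322)³ = 50.89 N/C.

E ≈ 50.9 N/C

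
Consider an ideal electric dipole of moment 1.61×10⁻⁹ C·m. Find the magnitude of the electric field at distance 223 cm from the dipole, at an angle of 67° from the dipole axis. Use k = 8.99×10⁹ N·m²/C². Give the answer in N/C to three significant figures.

E ≈ 1.58 N/C

At angle θ the dipole field magnitude is E = (kp/r³)·√(1 + 3cos²θ).
kp/r³ = (8.99×10⁹)(1.61×10⁻⁹) / (2.23)³ = 1.305 N/C.
√(1 + 3cos²67°) = √(1 + 3·0.1527) = √1.4580 ≈ 1.2075.
E ≈ 1.305 × 1.207 = 1.576 N/C.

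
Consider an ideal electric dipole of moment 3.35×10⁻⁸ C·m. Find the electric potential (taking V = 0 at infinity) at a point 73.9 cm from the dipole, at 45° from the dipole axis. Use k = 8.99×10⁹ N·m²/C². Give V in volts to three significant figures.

The dipole potential is V = kp cosθ / r².
V = (8.99×10⁹)(3.35×10⁻⁸)·cos45° / (0.739)² = 389.9 V.

V ≈ 390 V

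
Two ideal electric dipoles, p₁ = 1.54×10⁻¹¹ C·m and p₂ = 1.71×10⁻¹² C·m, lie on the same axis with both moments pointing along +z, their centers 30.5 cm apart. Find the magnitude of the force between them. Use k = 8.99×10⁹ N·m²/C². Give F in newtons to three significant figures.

On-axis field of dipole 1 at distance r: E = 2kp₁/r³. Force on dipole 2 is F = p₂·dE/dr (gradient along axis).
dE/dr = −6kp₁/r⁴, so |F| = 6kp₁p₂/r⁴ (attractive for aligned moments).
F = 6(8.99×10⁹)(1.54×10⁻¹¹)(1.71×10⁻¹²)/(0.305)⁴ = 1.641×10⁻¹⁰ N.

F ≈ 1.64×10⁻¹⁰ N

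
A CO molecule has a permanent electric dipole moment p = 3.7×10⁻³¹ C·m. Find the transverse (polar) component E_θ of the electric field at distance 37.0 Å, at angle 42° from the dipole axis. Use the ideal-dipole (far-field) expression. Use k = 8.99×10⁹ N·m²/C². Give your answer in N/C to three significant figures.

For a dipole, E_θ = (kp sinθ)/r³.
kp/r³ = (8.99×10⁹)(3.70×10⁻³¹)/(3.70×10⁻⁹)³ = 6.567×10⁴ N/C.
E_θ = 6.567×10⁴·sin42° = 4.394×10⁴ N/C.

E_θ ≈ 4.39×10⁴ N/C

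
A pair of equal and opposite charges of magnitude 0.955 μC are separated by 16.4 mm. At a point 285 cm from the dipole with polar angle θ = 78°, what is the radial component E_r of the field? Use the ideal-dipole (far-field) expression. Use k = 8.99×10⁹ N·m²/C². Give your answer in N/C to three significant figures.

Dipole moment p = qd = (9.55×10⁻⁷ C)(0.0164 m) = 1.566×10⁻⁸ C·m.
For a dipole, E_r = (2kp cosθ)/r³.
kp/r³ = (8.99×10⁹)(1.566×10⁻⁸)/(2.85)³ = 6.082 N/C.
E_r = 2·6.082·cos78° = 2.529 N/C.

E_r ≈ 2.53 N/C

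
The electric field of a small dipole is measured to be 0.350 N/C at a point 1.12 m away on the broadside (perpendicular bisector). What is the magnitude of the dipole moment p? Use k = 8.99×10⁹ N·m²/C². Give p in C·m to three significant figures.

p ≈ 5.47×10⁻¹¹ C·m

In the equatorial plane E = kp/r³, so p = Er³/(k).
p = (0.350)·(1.12)³ / (8.99×10⁹) = 5.470×10⁻¹¹ C·m.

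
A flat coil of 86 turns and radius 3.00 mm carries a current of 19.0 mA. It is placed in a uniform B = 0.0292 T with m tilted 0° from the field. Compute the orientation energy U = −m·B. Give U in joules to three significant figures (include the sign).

m = NIA = NIπa² = 86·(0.0190)·π·(0.00300)² = 4.62×10⁻⁵ A·m².
U = −m·B = −mB cosθ.
U = −(4.62×10⁻⁵)(0.0292)·cos0° = -1.349×10⁻⁶ J.

U ≈ -1.35×10⁻⁶ J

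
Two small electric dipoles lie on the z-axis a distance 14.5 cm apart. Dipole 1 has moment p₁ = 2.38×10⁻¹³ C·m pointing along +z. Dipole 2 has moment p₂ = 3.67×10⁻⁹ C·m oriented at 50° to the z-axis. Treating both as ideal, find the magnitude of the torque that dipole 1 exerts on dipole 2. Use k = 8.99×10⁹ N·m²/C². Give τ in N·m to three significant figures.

The second dipole sits on the axis of the first, so the field there is axial: E₁ = 2kp₁/r³ along +z.
E₁ = 2(8.99×10⁹)(2.38×10⁻¹³)/(0.145)³ = 1.404 N/C.
Torque on the second dipole: τ = p₂ E₁ sinθ.
τ = (3.67×10⁻⁹)(1.404)·sin50° = 3.946×10⁻⁹ N·m.

τ ≈ 3.95×10⁻⁹ N·m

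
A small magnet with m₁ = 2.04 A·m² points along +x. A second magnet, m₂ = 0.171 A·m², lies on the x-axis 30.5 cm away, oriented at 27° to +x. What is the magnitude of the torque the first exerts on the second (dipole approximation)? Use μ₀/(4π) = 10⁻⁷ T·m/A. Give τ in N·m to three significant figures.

τ ≈ 1.12×10⁻⁶ N·m

Dipole B is on the axis of dipole A, so B₁ there is axial: B₁ = (μ₀/4π)·2m₁/r³ along +x.
B₁ = 2(10⁻⁷)(2.04)/(0.305)³ = 1.438×10⁻⁵ T.
τ = m₂ B₁ sinθ.
τ = (0.171)(1.438×10⁻⁵)·sin27° = 1.116×10⁻⁶ N·m.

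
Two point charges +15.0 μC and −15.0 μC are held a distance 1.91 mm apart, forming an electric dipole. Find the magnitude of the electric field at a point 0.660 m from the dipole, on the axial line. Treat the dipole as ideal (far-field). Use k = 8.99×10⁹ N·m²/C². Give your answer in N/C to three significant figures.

Dipole moment p = qd = (1.50×10⁻⁵ C)(0.00191 m) = 2.865×10⁻⁸ C·m.
On the dipole axis E = 2kp/r³.
E = 2·(8.99×10⁹)(2.865×10⁻⁸) / (0.660)³ = 1792 N/C.

E ≈ 1790 N/C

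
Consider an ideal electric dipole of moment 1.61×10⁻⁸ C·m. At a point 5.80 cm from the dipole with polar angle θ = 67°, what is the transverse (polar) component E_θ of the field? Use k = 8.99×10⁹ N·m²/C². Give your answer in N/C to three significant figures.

For a dipole, E_θ = (kp sinθ)/r³.
kp/r³ = (8.99×10⁹)(1.61×10⁻⁸)/(0.0580)³ = 7.418×10⁵ N/C.
E_θ = 7.418×10⁵·sin67° = 6.829×10⁵ N/C.

E_θ ≈ 6.83×10⁵ N/C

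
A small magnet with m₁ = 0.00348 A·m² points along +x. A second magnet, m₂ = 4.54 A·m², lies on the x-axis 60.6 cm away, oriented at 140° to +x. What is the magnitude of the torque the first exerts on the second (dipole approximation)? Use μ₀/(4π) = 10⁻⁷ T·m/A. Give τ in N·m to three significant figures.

τ ≈ 9.13×10⁻⁹ N·m

Dipole B is on the axis of dipole A, so B₁ there is axial: B₁ = (μ₀/4π)·2m₁/r³ along +x.
B₁ = 2(10⁻⁷)(0.00348)/(0.606)³ = 3.127×10⁻⁹ T.
τ = m₂ B₁ sinθ.
τ = (4.54)(3.127×10⁻⁹)·sin140° = 9.127×10⁻⁹ N·m.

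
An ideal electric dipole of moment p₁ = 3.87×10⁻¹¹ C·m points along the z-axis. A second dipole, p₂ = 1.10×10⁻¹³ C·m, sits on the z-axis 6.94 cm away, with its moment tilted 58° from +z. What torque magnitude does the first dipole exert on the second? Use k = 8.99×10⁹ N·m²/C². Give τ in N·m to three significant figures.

τ ≈ 1.94×10⁻¹⁰ N·m

The second dipole sits on the axis of the first, so the field there is axial: E₁ = 2kp₁/r³ along +z.
E₁ = 2(8.99×10⁹)(3.87×10⁻¹¹)/(0.0694)³ = 2082 N/C.
Torque on the second dipole: τ = p₂ E₁ sinθ.
τ = (1.10×10⁻¹³)(2082)·sin58° = 1.942×10⁻¹⁰ N·m.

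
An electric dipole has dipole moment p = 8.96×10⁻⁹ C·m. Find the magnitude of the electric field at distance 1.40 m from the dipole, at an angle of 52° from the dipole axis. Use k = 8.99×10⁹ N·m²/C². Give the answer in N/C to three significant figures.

E ≈ 42.9 N/C

At angle θ the dipole field magnitude is E = (kp/r³)·√(1 + 3cos²θ).
kp/r³ = (8.99×10⁹)(8.96×10⁻⁹) / (1.40)³ = 29.36 N/C.
√(1 + 3cos²52°) = √(1 + 3·0.3790) = √2.1371 ≈ 1.4619.
E ≈ 29.36 × 1.462 = 42.91 N/C.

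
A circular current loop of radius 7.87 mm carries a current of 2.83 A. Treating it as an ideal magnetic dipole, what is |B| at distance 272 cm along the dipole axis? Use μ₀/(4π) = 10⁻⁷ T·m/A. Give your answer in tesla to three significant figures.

B ≈ 5.47×10⁻¹² T

Magnetic moment m = IA = Iπa² = (2.83)·π·(0.00787)² = 5.507×10⁻⁴ A·m².
On axis B = (μ₀/4π)·2m/r³.
B = 2·(10⁻⁷)·(5.507×10⁻⁴) / (2.72)³ = 5.473×10⁻¹² T.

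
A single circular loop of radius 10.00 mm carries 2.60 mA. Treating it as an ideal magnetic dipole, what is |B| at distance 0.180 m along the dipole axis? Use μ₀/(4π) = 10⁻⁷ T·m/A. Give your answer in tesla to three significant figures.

B ≈ 2.80×10⁻¹¹ T

Magnetic moment m = IA = Iπa² = (0.00260)·π·(0.0100)² = 8.168×10⁻⁷ A·m².
On axis B = (μ₀/4π)·2m/r³.
B = 2·(10⁻⁷)·(8.168×10⁻⁷) / (0.180)³ = 2.801×10⁻¹¹ T.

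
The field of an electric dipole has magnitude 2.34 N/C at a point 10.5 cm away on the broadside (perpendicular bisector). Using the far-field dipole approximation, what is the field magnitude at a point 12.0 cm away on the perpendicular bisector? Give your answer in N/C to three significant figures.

Dipole fields scale as 1/r³ in the far field; the geometry is the same at both points.
E₂ = E₁ · (r₁/r₂)³ = 2.34 · (10.5/12.0)³.
(r₁/r₂)³ = (0.875)³ = 0.6699.
E₂ ≈ 1.568 N/C.

E ≈ 1.57 N/C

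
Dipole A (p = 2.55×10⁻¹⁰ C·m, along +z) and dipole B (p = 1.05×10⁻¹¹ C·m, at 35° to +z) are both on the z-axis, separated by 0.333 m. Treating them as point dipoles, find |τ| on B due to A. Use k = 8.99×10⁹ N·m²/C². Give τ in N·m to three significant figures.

The second dipole sits on the axis of the first, so the field there is axial: E₁ = 2kp₁/r³ along +z.
E₁ = 2(8.99×10⁹)(2.55×10⁻¹⁰)/(0.333)³ = 124.2 N/C.
Torque on the second dipole: τ = p₂ E₁ sinθ.
τ = (1.05×10⁻¹¹)(124.2)·sin35° = 7.478×10⁻¹⁰ N·m.

τ ≈ 7.48×10⁻¹⁰ N·m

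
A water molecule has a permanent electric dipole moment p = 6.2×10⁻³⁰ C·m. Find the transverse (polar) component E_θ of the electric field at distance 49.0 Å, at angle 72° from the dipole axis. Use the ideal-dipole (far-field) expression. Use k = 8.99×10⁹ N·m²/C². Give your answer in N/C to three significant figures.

E_θ ≈ 4.51×10⁵ N/C

For a dipole, E_θ = (kp sinθ)/r³.
kp/r³ = (8.99×10⁹)(6.20×10⁻³⁰)/(4.90×10⁻⁹)³ = 4.738×10⁵ N/C.
E_θ = 4.738×10⁵·sin72° = 4.506×10⁵ N/C.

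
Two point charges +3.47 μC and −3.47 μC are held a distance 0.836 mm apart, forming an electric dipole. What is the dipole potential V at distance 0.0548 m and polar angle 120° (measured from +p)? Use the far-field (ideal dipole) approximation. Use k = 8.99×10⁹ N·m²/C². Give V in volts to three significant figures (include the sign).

V ≈ -4340 V

Dipole moment p = qd = (3.47×10⁻⁶ C)(8.36×10⁻⁴ m) = 2.901×10⁻⁹ C·m.
The dipole potential is V = kp cosθ / r².
V = (8.99×10⁹)(2.901×10⁻⁹)·cos120° / (0.0548)² = -4342 V.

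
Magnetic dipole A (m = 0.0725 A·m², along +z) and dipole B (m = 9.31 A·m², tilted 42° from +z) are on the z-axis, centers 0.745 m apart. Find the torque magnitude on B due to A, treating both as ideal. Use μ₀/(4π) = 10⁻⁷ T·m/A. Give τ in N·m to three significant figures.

τ ≈ 2.18×10⁻⁷ N·m

Dipole B is on the axis of dipole A, so B₁ there is axial: B₁ = (μ₀/4π)·2m₁/r³ along +z.
B₁ = 2(10⁻⁷)(0.0725)/(0.745)³ = 3.507×10⁻⁸ T.
τ = m₂ B₁ sinθ.
τ = (9.31)(3.507×10⁻⁸)·sin42° = 2.185×10⁻⁷ N·m.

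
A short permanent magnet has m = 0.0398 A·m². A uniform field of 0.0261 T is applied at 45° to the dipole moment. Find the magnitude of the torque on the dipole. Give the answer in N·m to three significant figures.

Torque on a magnetic dipole: τ = mB sinθ.
τ = (0.0398)(0.0261)·sin45° = 7.345×10⁻⁴ N·m.

τ ≈ 7.35×10⁻⁴ N·m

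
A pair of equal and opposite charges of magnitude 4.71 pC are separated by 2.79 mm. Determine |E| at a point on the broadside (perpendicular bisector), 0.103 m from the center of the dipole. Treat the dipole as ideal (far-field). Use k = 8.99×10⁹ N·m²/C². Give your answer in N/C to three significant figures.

Dipole moment p = qd = (4.71×10⁻¹² C)(0.00279 m) = 1.314×10⁻¹⁴ C·m.
On the perpendicular bisector E = kp/r³ (half the axial value at the same distance).
E = (8.99×10⁹)(1.314×10⁻¹⁴) / (0.103)³ = 0.1081 N/C.

E ≈ 0.108 N/C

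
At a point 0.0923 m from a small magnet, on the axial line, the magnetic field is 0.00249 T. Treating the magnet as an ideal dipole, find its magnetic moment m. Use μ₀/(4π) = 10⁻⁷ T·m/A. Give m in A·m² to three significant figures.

On axis B = (μ₀/4π)·2m/r³, so m = Br³·4π/(μ₀·2).
m = (0.00249)·(0.0923)³ / (2·10⁻⁷) = 9.790 A·m².

m ≈ 9.79 A·m²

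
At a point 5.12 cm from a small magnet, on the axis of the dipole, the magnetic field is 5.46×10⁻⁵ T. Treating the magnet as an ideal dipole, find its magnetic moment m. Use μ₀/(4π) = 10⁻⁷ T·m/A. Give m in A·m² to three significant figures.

On axis B = (μ₀/4π)·2m/r³, so m = Br³·4π/(μ₀·2).
m = (5.46×10⁻⁵)·(0.0512)³ / (2·10⁻⁷) = 0.03664 A·m².

m ≈ 0.0366 A·m²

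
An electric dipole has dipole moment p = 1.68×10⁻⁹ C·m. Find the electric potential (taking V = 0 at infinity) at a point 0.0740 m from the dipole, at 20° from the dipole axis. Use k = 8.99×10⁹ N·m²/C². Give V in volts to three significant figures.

V ≈ 2590 V

The dipole potential is V = kp cosθ / r².
V = (8.99×10⁹)(1.68×10⁻⁹)·cos20° / (0.0740)² = 2592 V.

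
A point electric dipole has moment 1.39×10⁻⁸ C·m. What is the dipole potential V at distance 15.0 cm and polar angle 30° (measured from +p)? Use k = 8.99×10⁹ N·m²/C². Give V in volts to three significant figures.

The dipole potential is V = kp cosθ / r².
V = (8.99×10⁹)(1.39×10⁻⁸)·cos30° / (0.150)² = 4810 V.

V ≈ 4810 V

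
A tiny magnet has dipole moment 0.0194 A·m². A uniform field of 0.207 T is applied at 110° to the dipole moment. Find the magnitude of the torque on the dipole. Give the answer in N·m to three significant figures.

τ ≈ 0.00377 N·m

Torque on a magnetic dipole: τ = mB sinθ.
τ = (0.0194)(0.207)·sin110° = 0.003774 N·m.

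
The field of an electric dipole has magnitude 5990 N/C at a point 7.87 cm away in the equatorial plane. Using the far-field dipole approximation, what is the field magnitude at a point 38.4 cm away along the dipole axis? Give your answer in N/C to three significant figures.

E ≈ 103 N/C

Dipole fields scale as 1/r³ in the far field.
The axial field is twice the equatorial field at the same r, so the geometry factor is 2/1.
E₂ = E₁ · (2/1) · (r₁/r₂)³ = 5990 · 2 · (7.87/38.4)³.
(r₁/r₂)³ = (0.2049)³ = 0.008609.
E₂ ≈ 103.1 N/C.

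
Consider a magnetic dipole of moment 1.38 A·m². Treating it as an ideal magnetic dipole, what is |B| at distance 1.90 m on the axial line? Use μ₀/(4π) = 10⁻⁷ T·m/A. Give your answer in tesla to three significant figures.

B ≈ 4.02×10⁻⁸ T

On axis B = (μ₀/4π)·2m/r³.
B = 2·(10⁻⁷)·(1.38) / (1.90)³ = 4.024×10⁻⁸ T.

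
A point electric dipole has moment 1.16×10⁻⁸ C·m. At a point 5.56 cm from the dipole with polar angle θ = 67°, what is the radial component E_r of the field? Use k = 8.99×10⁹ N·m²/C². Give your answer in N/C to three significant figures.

For a dipole, E_r = (2kp cosθ)/r³.
kp/r³ = (8.99×10⁹)(1.16×10⁻⁸)/(0.0556)³ = 6.067×10⁵ N/C.
E_r = 2·6.067×10⁵·cos67° = 4.741×10⁵ N/C.

E_r ≈ 4.74×10⁵ N/C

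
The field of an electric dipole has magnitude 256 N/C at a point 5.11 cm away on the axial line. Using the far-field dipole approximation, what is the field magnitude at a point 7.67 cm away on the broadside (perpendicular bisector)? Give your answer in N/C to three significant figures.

E ≈ 37.9 N/C

Dipole fields scale as 1/r³ in the far field.
The axial field is twice the equatorial field at the same r, so the geometry factor is 1/2.
E₂ = E₁ · (1/2) · (r₁/r₂)³ = 256 · 0.5 · (5.11/7.67)³.
(r₁/r₂)³ = (0.6662)³ = 0.2957.
E₂ ≈ 37.85 N/C.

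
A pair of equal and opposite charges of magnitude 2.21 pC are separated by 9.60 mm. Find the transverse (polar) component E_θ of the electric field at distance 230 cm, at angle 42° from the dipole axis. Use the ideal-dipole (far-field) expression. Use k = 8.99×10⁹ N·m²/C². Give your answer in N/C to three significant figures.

E_θ ≈ 1.05×10⁻⁵ N/C

Dipole moment p = qd = (2.21×10⁻¹² C)(0.00960 m) = 2.122×10⁻¹⁴ C·m.
For a dipole, E_θ = (kp sinθ)/r³.
kp/r³ = (8.99×10⁹)(2.122×10⁻¹⁴)/(2.30)³ = 1.568×10⁻⁵ N/C.
E_θ = 1.568×10⁻⁵·sin42° = 1.049×10⁻⁵ N/C.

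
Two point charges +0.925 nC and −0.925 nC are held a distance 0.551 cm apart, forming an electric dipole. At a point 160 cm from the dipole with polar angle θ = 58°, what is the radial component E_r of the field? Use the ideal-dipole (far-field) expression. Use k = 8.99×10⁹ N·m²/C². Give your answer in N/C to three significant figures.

E_r ≈ 0.0119 N/C

Dipole moment p = qd = (9.25×10⁻¹⁰ C)(0.00551 m) = 5.097×10⁻¹² C·m.
For a dipole, E_r = (2kp cosθ)/r³.
kp/r³ = (8.99×10⁹)(5.097×10⁻¹²)/(1.60)³ = 0.01119 N/C.
E_r = 2·0.01119·cos58° = 0.01186 N/C.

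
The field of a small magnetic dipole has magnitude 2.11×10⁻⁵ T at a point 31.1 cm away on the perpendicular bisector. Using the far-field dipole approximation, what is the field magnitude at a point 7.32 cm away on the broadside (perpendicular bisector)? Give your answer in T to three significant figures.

B ≈ 0.00162 T

Dipole fields scale as 1/r³ in the far field; the geometry is the same at both points.
B₂ = B₁ · (r₁/r₂)³ = 2.11×10⁻⁵ · (31.1/7.32)³.
(r₁/r₂)³ = (4.249)³ = 76.69.
B₂ ≈ 0.001618 T.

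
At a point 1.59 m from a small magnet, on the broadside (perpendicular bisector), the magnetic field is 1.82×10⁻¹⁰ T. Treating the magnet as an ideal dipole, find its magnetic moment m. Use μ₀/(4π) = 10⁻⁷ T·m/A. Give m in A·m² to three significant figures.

In the equatorial plane B = (μ₀/4π)·m/r³, so m = Br³·4π/(μ₀).
m = (1.82×10⁻¹⁰)·(1.59)³ / (10⁻⁷) = 0.007316 A·m².

m ≈ 0.00732 A·m²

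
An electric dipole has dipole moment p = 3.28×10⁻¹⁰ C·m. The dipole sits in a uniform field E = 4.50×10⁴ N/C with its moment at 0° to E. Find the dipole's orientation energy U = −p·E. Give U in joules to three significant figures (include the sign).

U = −p·E = −pE cosθ.
U = −(3.28×10⁻¹⁰)(4.50×10⁴)·cos0° = -1.476×10⁻⁵ J.

U ≈ -1.48×10⁻⁵ J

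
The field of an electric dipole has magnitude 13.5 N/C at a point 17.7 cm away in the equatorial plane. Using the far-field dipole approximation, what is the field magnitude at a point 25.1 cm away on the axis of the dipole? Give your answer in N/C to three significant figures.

Dipole fields scale as 1/r³ in the far field.
The axial field is twice the equatorial field at the same r, so the geometry factor is 2/1.
E₂ = E₁ · (2/1) · (r₁/r₂)³ = 13.5 · 2 · (17.7/25.1)³.
(r₁/r₂)³ = (0.7052)³ = 0.3507.
E₂ ≈ 9.468 N/C.

E ≈ 9.47 N/C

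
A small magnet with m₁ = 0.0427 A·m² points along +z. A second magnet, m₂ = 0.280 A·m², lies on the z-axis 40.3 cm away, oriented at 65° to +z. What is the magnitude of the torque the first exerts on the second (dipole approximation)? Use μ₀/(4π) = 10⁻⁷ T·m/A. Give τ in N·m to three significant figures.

τ ≈ 3.31×10⁻⁸ N·m

Dipole B is on the axis of dipole A, so B₁ there is axial: B₁ = (μ₀/4π)·2m₁/r³ along +z.
B₁ = 2(10⁻⁷)(0.0427)/(0.403)³ = 1.305×10⁻⁷ T.
τ = m₂ B₁ sinθ.
τ = (0.280)(1.305×10⁻⁷)·sin65° = 3.311×10⁻⁸ N·m.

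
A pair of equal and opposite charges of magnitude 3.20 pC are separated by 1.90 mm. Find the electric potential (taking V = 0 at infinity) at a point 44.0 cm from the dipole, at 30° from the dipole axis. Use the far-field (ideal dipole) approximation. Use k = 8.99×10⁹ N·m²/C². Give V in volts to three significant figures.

Dipole moment p = qd = (3.20×10⁻¹² C)(0.00190 m) = 6.08×10⁻¹⁵ C·m.
The dipole potential is V = kp cosθ / r².
V = (8.99×10⁹)(6.08×10⁻¹⁵)·cos30° / (0.440)² = 2.445×10⁻⁴ V.

V ≈ 2.45×10⁻⁴ V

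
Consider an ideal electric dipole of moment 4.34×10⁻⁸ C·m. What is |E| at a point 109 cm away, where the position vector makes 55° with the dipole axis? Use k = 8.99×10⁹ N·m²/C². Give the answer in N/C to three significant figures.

At angle θ the dipole field magnitude is E = (kp/r³)·√(1 + 3cos²θ).
kp/r³ = (8.99×10⁹)(4.34×10⁻⁸) / (1.09)³ = 301.3 N/C.
√(1 + 3cos²55°) = √(1 + 3·0.3290) = √1.9870 ≈ 1.4096.
E ≈ 301.3 × 1.410 = 424.7 N/C.

E ≈ 425 N/C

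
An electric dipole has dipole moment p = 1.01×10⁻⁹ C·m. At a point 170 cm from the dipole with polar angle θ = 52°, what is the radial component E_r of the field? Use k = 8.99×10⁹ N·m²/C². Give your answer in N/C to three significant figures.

E_r ≈ 2.28 N/C

For a dipole, E_r = (2kp cosθ)/r³.
kp/r³ = (8.99×10⁹)(1.01×10⁻⁹)/(1.70)³ = 1.848 N/C.
E_r = 2·1.848·cos52° = 2.276 N/C.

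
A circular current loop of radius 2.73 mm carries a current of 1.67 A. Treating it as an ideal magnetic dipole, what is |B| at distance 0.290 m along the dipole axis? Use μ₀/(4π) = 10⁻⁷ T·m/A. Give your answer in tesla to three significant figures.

Magnetic moment m = IA = Iπa² = (1.67)·π·(0.00273)² = 3.91×10⁻⁵ A·m².
On axis B = (μ₀/4π)·2m/r³.
B = 2·(10⁻⁷)·(3.91×10⁻⁵) / (0.290)³ = 3.206×10⁻¹⁰ T.

B ≈ 3.21×10⁻¹⁰ T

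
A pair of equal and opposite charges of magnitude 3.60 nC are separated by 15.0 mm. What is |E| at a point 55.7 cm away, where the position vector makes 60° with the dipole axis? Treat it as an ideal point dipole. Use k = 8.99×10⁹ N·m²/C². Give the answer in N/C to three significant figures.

Dipole moment p = qd = (3.60×10⁻⁹ C)(0.0150 m) = 5.40×10⁻¹¹ C·m.
At angle θ the dipole field magnitude is E = (kp/r³)·√(1 + 3cos²θ).
kp/r³ = (8.99×10⁹)(5.40×10⁻¹¹) / (0.557)³ = 2.809 N/C.
√(1 + 3cos²60°) = √(1 + 3·0.2500) = √1.7500 ≈ 1.3229.
E ≈ 2.809 × 1.323 = 3.716 N/C.

E ≈ 3.72 N/C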